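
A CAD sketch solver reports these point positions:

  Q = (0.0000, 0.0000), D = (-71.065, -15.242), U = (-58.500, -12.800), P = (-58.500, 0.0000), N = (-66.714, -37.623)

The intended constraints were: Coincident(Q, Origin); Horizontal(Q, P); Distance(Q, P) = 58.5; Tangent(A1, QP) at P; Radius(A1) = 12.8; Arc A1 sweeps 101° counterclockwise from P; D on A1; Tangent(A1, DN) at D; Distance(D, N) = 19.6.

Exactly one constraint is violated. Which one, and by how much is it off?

Distance(D, N) = 19.6 — off by 3.20.

Q = (0.00, 0.00) ✓; Q.y = 0.00, P.y = 0.00 ✓; |QP| = 58.50 ✓; ∠(UP, PQ) = 90.00° ✓; |UP| = 12.80 ✓; bearing(U→D) − bearing(U→P) = 101.0° ✓; |UD| = 12.80 ✓; ∠(UD, DN) = 90.00° ✓; |DN| = 22.80 ✗.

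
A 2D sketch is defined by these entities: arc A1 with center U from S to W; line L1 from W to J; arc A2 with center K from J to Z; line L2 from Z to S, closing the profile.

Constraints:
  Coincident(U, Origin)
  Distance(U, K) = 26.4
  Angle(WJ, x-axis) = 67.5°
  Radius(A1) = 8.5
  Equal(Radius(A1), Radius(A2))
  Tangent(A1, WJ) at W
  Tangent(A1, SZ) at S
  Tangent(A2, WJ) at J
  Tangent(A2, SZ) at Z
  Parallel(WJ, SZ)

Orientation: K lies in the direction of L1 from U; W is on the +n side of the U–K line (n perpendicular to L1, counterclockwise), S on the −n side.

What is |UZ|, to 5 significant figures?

27.735

The slot axis is L1's direction at 67.5°, so u = (cos 67.5°, sin 67.5°) = (0.38268, 0.92388) and n = (−sin 67.5°, cos 67.5°) = (-0.92388, 0.38268). U is at the origin and K lies 26.4 along u from U, so K = 26.4·u = (10.103, 24.390). Tangency of A1 to both parallel lines with radius 8.5 puts W and S at U ± 8.5·n: W = (-7.8530, 3.2528), S = (7.8530, -3.2528). Equal radii place J and Z the same way about K: J = K + 8.5·n = (2.2499, 27.643), Z = K − 8.5·n = (17.956, 21.138). Then |UZ| = |Z − U| = 27.735.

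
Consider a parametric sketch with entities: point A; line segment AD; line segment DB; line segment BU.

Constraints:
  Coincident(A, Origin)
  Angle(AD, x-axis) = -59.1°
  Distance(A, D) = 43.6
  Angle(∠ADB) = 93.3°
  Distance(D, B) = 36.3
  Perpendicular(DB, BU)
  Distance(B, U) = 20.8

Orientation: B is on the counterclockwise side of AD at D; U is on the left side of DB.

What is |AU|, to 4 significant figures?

44.97

A is at the origin; AD runs at -59.1° with length 43.6, so D = 43.6·(cos -59.1°, sin -59.1°) = (22.39, -37.41). ∠ADB = 93.3°, so DB runs at -59.1° + (180° − 93.3°) = 27.60° from the x-axis; with |DB| = 36.3, B = D + 36.3·(cos 27.60°, sin 27.60°) = (54.56, -20.59). The perpendicularity gives BU at right angles to DB; with |BU| = 20.8 on the left of DB, U = B + 20.8·(-0.4633, 0.8862) = (44.92, -2.161). Then |AU| = |U − A| = 44.97.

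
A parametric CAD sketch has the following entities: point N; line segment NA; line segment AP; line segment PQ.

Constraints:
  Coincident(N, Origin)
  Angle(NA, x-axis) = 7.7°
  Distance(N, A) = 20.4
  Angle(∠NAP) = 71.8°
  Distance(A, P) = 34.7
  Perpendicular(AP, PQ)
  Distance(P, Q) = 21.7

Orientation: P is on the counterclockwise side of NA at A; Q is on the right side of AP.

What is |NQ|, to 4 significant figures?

49.90

∠NAP = 71.8°, so AP runs at 7.7° + (180° − 71.8°) = 115.9° from the x-axis; with |AP| = 34.7, P = A + 34.7·(cos 115.9°, sin 115.9°) = (5.059, 33.95). AP is perpendicular to PQ; with |PQ| = 21.7 on the right of AP, Q = P + 21.7·(0.8996, 0.4368) = (24.58, 43.43). Then |NQ| = |Q − N| = 49.90.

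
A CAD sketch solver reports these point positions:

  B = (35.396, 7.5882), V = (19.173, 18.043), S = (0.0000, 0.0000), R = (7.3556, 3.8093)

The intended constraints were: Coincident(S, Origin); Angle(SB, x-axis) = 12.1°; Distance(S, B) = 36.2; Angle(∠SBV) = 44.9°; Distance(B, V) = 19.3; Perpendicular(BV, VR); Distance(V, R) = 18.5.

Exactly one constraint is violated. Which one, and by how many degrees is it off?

Perpendicular(BV, VR) — off by 6.90°.

S = (0.00, 0.00) ✓; SB at 12.10° ✓; |SB| = 36.20 ✓; ∠SBV = 44.90° ✓; |BV| = 19.30 ✓; ∠(BV, VR) = 83.10° ✗; |VR| = 18.50 ✓.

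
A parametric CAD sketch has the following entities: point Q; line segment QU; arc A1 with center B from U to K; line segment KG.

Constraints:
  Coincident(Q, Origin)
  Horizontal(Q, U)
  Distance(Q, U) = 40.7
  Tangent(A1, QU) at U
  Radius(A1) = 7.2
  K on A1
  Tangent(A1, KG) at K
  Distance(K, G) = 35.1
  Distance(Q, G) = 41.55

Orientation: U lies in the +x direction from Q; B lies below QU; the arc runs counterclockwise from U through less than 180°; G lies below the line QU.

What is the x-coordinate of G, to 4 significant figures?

19.98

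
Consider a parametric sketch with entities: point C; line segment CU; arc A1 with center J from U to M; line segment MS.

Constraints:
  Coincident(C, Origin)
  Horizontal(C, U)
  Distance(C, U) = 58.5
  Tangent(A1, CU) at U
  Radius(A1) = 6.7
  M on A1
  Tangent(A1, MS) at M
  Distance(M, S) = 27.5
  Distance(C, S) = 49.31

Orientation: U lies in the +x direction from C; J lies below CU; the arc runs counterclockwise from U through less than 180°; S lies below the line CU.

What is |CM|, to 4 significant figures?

52.63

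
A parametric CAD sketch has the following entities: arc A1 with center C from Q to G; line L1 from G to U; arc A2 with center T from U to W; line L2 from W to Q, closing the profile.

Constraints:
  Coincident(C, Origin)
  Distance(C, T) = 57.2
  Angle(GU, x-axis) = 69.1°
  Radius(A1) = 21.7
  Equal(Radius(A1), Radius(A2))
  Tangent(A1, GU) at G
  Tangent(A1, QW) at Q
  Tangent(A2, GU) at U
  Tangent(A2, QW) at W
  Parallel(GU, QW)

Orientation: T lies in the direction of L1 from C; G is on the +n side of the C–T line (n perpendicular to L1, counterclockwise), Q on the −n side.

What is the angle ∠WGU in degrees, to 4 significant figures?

37.19°

Tangency of A1 to both parallel lines with radius 21.7 puts G and Q at C ± 21.7·n: G = (-20.27, 7.741), Q = (20.27, -7.741). Equal radii place U and W the same way about T: U = T + 21.7·n = (0.1332, 61.18), W = T − 21.7·n = (40.68, 45.70). Then cos ∠WGU = GW·GU / (|GW||GU|), giving 37.19°.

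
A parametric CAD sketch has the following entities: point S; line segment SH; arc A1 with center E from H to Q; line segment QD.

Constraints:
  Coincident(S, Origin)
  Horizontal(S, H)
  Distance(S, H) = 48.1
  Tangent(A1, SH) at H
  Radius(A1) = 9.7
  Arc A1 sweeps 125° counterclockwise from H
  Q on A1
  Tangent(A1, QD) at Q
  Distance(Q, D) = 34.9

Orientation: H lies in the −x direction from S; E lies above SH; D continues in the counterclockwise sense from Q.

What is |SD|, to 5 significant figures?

74.456

On A1, H sits at bearing -90° from E; a 125° counterclockwise sweep puts Q at bearing 35°, so Q = E + 9.7·(cos 35°, sin 35°) = (-40.154, 15.264). A1 meets QD tangentially, so EQ is at right angles to QD, so QD runs along (−sin 35°, cos 35°); with |QD| = 34.9, D = (-60.172, 43.852). Then |SD| = |D − S| = 74.456.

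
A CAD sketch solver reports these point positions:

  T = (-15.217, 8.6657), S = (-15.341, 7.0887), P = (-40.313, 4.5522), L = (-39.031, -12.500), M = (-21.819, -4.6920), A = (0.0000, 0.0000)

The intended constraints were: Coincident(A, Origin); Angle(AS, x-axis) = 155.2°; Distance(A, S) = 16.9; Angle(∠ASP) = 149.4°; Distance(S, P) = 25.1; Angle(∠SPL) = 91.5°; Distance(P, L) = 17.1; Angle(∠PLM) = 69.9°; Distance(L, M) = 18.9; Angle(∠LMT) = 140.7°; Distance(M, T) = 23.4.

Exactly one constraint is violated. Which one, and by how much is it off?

Distance(M, T) = 23.4 — off by 8.50.

A = (0.00, 0.00) ✓; AS at 155.2° ✓; |AS| = 16.90 ✓; ∠ASP = 149.4° ✓; |SP| = 25.10 ✓; ∠SPL = 91.50° ✓; |PL| = 17.10 ✓; ∠PLM = 69.90° ✓; |LM| = 18.90 ✓; ∠LMT = 140.7° ✓; |MT| = 14.90 ✗.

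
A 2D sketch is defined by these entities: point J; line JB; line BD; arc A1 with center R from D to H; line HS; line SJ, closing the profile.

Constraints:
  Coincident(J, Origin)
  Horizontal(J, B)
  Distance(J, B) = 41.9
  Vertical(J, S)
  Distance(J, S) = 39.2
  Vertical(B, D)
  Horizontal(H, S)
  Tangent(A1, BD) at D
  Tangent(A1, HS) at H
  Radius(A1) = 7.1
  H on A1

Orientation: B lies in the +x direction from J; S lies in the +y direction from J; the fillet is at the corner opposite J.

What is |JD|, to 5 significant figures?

52.783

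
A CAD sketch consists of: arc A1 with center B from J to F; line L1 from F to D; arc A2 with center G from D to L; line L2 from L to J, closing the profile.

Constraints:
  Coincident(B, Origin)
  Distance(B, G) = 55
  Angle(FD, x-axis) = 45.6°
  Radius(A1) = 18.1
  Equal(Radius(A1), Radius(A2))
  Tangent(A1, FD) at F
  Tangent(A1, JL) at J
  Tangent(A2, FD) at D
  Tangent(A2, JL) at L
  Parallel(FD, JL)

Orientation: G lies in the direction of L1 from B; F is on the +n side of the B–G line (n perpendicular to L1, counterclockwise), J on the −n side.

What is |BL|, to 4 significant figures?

57.90

The slot axis is L1's direction at 45.6°, so u = (cos 45.6°, sin 45.6°) = (0.6997, 0.7145) and n = (−sin 45.6°, cos 45.6°) = (-0.7145, 0.6997). B is at the origin and G lies 55.0 along u from B, so G = 55.0·u = (38.48, 39.30). Tangency of A1 to both parallel lines with radius 18.1 puts F and J at B ± 18.1·n: F = (-12.93, 12.66), J = (12.93, -12.66). Equal radii place D and L the same way about G: D = G + 18.1·n = (25.55, 51.96), L = G − 18.1·n = (51.41, 26.63). Then |BL| = |L − B| = 57.90.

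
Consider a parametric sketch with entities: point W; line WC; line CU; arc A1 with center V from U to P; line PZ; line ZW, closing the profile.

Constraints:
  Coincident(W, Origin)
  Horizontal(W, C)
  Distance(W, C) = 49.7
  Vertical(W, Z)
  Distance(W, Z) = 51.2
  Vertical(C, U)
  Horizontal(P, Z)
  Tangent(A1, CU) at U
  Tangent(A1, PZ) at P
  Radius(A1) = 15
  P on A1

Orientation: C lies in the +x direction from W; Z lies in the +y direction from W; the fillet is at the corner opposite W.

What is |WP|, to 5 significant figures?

61.851

The virtual corner opposite W is at (49.700, 51.200). Tangency of A1 to CU means the radius VU is perpendicular to CU and tangency of A1 to PZ means the radius VP is perpendicular to PZ, with radius 15.0, so the center V sits 15.0 in from both sides at V = (34.700, 36.200). That places the tangent points at U = (49.700, 36.200) on CU and P = (34.700, 51.200) on PZ. Then |WP| = |P − W| = 61.851.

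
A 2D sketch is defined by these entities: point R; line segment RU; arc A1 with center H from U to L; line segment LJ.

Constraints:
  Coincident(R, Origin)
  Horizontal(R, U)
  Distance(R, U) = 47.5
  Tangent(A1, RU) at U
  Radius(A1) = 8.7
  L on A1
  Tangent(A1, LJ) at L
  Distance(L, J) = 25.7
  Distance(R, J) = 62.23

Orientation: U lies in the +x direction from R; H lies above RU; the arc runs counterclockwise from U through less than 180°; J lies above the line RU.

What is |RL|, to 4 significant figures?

56.99

Checks: |HL| = 8.700 ✓; ∠(HL, LJ) = 90.00° ✓; |LJ| = 25.70 ✓; |RJ| = 62.23 ✓.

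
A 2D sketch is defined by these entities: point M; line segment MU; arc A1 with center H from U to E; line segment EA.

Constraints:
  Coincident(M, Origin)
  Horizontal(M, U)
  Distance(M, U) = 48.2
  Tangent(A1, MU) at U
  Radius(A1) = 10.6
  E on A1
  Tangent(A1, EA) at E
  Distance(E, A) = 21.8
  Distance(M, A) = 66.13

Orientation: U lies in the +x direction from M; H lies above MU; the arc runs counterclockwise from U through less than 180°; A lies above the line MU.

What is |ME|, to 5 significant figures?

59.858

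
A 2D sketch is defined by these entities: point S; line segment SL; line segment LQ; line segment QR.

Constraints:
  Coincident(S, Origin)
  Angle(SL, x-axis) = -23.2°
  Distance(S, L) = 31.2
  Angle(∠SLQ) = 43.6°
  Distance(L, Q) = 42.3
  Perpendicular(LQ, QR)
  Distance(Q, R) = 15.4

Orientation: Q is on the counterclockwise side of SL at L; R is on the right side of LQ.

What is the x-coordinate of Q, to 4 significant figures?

12.01

S is at the origin; SL runs at -23.2° with length 31.2, so L = 31.2·(cos -23.2°, sin -23.2°) = (28.68, -12.29). ∠SLQ = 43.6°, so LQ runs at -23.2° + (180° − 43.6°) = 113.2° from the x-axis; with |LQ| = 42.3, Q = L + 42.3·(cos 113.2°, sin 113.2°) = (12.01, 26.59). So Q.x = 12.01.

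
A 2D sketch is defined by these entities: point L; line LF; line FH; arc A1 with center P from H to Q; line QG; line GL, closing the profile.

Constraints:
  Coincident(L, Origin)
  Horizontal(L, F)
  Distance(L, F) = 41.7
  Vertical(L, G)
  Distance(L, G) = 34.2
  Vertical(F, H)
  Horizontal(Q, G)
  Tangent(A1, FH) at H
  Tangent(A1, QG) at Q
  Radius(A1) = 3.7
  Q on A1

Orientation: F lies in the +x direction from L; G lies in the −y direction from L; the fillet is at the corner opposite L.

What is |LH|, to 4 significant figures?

51.66

The virtual corner opposite L is at (41.70, -34.20). The tangent condition forces PH to be normal to FH and the tangent condition forces PQ to be normal to QG, with radius 3.7, so the center P sits 3.7 in from both sides at P = (38.00, -30.50). That places the tangent points at H = (41.70, -30.50) on FH and Q = (38.00, -34.20) on QG. Then |LH| = |H − L| = 51.66.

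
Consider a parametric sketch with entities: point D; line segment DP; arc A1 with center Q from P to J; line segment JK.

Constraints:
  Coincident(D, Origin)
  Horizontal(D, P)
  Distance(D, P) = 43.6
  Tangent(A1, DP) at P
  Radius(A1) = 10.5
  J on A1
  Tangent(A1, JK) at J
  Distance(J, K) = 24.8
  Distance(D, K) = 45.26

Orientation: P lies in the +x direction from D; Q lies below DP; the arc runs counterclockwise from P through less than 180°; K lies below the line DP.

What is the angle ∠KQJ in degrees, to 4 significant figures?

67.05°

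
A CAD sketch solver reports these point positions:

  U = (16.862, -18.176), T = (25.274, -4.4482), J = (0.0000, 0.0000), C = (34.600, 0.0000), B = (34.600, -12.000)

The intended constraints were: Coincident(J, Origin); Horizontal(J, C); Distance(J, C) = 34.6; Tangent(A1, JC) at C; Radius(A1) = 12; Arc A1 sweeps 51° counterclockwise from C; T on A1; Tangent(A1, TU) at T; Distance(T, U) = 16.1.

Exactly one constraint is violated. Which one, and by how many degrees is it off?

Tangent(A1, TU) at T — off by 7.50°.

J = (0.00, 0.00) ✓; J.y = 0.00, C.y = 0.00 ✓; |JC| = 34.60 ✓; ∠(BC, CJ) = 90.00° ✓; |BC| = 12.00 ✓; bearing(B→T) − bearing(B→C) = 51.00° ✓; |BT| = 12.00 ✓; ∠(BT, TU) = 82.50° ✗; |TU| = 16.10 ✓.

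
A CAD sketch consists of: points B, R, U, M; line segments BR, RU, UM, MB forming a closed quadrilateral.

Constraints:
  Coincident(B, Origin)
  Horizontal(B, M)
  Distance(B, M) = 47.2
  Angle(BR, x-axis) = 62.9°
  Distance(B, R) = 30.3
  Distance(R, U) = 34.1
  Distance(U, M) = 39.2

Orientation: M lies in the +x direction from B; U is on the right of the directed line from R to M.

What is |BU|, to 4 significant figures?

10.90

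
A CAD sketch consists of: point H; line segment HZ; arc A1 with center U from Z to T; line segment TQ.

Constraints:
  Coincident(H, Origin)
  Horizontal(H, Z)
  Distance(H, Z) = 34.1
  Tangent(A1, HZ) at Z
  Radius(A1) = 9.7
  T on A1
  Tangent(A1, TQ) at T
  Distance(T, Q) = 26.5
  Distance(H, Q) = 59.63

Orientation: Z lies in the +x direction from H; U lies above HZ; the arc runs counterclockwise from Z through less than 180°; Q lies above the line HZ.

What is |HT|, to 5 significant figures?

44.216

H is at the origin; H and Z share the same y with |HZ| = 34.1 and Z on the +x side, so Z = (34.100, 0.0000). The tangent condition forces UZ to be normal to HZ, so U = Z + (0, 9.7) = (34.100, 9.7000). Since UT ⟂ TQ (tangency), |UQ| = √(9.7² + 26.5²) = 28.219 regardless of where T sits on A1. So Q lies on both circle(H, 59.63) and circle(U, 28.219); the above-HZ intersection is Q = (49.383, 33.423). T is the foot of the tangent from Q: T = (43.563, 7.5699).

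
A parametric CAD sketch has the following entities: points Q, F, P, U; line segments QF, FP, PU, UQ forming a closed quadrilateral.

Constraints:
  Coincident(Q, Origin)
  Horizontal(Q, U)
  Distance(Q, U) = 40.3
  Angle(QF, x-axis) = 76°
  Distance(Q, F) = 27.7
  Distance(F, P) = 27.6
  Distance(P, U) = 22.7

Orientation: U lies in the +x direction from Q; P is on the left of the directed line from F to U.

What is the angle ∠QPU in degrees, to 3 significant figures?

73.8°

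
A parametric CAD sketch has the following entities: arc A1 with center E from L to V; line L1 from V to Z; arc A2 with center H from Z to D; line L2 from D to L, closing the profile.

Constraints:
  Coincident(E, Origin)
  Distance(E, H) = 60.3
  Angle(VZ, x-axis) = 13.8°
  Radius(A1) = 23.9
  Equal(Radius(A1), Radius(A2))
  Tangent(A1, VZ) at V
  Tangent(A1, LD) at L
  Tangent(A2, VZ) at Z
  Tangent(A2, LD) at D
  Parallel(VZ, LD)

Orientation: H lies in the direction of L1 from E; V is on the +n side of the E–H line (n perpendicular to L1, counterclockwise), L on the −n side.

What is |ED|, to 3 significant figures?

64.9

Tangency of A1 to both parallel lines with radius 23.9 puts V and L at E ± 23.9·n: V = (-5.70, 23.2), L = (5.70, -23.2). Equal radii place Z and D the same way about H: Z = H + 23.9·n = (52.9, 37.6), D = H − 23.9·n = (64.3, -8.83). Then |ED| = |D − E| = 64.9.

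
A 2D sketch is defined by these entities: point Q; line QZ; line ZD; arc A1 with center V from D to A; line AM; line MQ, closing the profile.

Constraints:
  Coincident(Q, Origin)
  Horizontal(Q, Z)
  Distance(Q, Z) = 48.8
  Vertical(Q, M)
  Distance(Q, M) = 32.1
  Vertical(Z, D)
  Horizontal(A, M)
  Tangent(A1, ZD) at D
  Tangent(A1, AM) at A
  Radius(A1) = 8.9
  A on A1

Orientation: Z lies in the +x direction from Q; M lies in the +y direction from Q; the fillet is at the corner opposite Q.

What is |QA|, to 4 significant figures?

51.21

Q is at the origin; QZ is horizontal with |QZ| = 48.8 and Z on the +x side, so Z = (48.80, 0.000). QM is vertical with |QM| = 32.1 and M on the +y side, so M = (0.000, 32.10). The virtual corner opposite Q is at (48.80, 32.10). A1 meets ZD tangentially, so VD is at right angles to ZD and the tangent condition forces VA to be normal to AM, with radius 8.9, so the center V sits 8.9 in from both sides at V = (39.90, 23.20). That places the tangent points at D = (48.80, 23.20) on ZD and A = (39.90, 32.10) on AM. Then |QA| = |A − Q| = 51.21.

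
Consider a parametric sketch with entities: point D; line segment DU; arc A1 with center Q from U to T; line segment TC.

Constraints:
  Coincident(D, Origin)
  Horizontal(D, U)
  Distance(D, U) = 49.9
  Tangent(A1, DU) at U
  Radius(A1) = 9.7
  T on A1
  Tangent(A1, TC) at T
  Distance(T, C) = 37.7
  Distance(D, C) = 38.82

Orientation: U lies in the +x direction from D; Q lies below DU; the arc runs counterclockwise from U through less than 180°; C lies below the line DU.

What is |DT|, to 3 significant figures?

42.4

Checks: D = (0.00, 0.00) ✓; ∠(QU, UD) = 90.00° ✓; |QT| = 9.700 ✓; ∠(QT, TC) = 90.00° ✓; |TC| = 37.70 ✓; |DC| = 38.82 ✓.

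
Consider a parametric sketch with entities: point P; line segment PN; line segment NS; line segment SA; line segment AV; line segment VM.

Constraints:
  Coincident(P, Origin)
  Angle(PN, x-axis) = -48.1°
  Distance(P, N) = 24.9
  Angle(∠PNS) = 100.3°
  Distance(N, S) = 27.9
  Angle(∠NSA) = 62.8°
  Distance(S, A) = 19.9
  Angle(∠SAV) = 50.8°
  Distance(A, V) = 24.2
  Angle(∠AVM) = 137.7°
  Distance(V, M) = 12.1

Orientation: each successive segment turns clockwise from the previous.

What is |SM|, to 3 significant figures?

21.8

∠SAV = 50.8° gives AV at -14.2° from the x-axis; with |AV| = 24.2, V = (14.6, -28.5). ∠AVM = 137.7° gives VM at -56.5° from the x-axis; with |VM| = 12.1, M = (21.3, -38.6). Then |SM| = |M − S| = 21.8.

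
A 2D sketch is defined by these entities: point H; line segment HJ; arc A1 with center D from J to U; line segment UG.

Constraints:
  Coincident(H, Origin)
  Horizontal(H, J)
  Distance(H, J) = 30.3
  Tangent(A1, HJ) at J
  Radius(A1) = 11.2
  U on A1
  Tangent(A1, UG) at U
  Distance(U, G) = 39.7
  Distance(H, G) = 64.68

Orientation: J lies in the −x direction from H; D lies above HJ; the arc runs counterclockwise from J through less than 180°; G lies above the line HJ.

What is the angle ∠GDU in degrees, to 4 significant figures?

74.25°

H is at the origin; H and J share the same y with |HJ| = 30.3 and J on the −x side, so J = (-30.30, 0.000). Tangency of A1 to HJ means the radius DJ is perpendicular to HJ, so D = J + (0, 11.2) = (-30.30, 11.20). Since DU ⟂ UG (tangency), |DG| = √(11.2² + 39.7²) = 41.25 regardless of where U sits on A1. So G lies on both circle(H, 64.68) and circle(D, 41.25); the above-HJ intersection is G = (-39.14, 51.49). U is the foot of the tangent from G: U = (-20.42, 16.48).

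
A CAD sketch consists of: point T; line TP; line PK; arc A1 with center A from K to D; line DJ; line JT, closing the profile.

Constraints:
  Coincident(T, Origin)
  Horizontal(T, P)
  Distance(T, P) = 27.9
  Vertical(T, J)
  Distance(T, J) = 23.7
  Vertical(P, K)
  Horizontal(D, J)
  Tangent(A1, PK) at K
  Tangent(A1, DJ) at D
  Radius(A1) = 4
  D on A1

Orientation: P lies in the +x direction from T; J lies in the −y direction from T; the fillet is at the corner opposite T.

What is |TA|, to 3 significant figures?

31.0

T and J share the same x with |TJ| = 23.7 and J on the −y side, so J = (0.00, -23.7). The virtual corner opposite T is at (27.9, -23.7). A1 meets PK tangentially, so AK is at right angles to PK and since A1 is tangent to DJ there, AD ⟂ DJ, with radius 4.0, so the center A sits 4.0 in from both sides at A = (23.9, -19.7). Then |TA| = |A − T| = 31.0.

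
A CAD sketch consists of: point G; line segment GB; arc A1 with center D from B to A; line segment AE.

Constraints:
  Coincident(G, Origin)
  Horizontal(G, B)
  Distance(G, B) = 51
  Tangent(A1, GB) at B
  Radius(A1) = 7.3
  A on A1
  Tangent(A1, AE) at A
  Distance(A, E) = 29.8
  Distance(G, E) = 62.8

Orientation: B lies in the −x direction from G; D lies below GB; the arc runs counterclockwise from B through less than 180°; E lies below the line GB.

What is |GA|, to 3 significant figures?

58.8

G is at the origin; G and B share the same y with |GB| = 51.0 and B on the −x side, so B = (-51.0, 0.00). Since A1 is tangent to GB there, DB ⟂ GB, so D = B + (0, -7.3) = (-51.0, -7.30). Since DA ⟂ AE (tangency), |DE| = √(7.3² + 29.8²) = 30.7 regardless of where A sits on A1. So E lies on both circle(G, 62.8) and circle(D, 30.7); the below-GB intersection is E = (-50.0, -38.0). A is the foot of the tangent from E: A = (-58.0, -9.26).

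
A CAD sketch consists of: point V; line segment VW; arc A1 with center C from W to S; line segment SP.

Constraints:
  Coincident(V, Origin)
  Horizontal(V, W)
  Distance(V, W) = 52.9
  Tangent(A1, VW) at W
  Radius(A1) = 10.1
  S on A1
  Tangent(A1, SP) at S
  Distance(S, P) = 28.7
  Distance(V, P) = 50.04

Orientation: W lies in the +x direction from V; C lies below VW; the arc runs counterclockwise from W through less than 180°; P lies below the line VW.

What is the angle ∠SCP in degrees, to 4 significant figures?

70.61°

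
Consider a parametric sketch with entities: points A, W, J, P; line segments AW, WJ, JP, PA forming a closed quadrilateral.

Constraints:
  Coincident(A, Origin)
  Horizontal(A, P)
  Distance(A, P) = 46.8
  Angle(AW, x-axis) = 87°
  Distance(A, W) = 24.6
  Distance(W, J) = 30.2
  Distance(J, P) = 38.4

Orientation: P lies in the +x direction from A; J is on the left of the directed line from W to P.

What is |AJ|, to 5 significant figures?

45.564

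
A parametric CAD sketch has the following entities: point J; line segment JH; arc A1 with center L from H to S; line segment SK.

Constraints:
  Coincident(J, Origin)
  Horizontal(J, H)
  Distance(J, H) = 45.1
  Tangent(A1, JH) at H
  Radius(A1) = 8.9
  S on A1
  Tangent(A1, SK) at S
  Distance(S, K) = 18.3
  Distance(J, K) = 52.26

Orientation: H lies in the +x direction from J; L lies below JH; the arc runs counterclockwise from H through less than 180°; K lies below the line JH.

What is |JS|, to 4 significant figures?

38.73

Checks: |LS| = 8.900 ✓; ∠(LS, SK) = 90.00° ✓; |SK| = 18.30 ✓; |JK| = 52.26 ✓.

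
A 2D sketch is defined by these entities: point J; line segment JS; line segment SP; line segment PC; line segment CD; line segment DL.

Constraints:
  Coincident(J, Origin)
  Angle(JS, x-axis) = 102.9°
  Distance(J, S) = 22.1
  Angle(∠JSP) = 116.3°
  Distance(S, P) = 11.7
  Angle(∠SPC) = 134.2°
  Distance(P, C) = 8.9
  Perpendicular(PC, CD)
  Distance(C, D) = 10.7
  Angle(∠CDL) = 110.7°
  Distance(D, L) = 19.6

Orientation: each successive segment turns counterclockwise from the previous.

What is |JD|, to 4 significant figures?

20.90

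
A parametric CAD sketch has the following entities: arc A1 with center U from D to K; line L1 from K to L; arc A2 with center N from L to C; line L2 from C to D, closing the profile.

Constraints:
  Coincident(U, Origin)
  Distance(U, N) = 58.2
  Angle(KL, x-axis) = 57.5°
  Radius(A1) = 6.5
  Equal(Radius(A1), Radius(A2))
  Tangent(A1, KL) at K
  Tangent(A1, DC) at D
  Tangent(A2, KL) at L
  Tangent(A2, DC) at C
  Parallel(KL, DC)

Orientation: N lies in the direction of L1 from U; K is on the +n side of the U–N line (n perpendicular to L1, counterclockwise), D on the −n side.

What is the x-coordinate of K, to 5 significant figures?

-5.4820

The slot axis is L1's direction at 57.5°, so u = (cos 57.5°, sin 57.5°) = (0.53730, 0.84339) and n = (−sin 57.5°, cos 57.5°) = (-0.84339, 0.53730). U is at the origin and N lies 58.2 along u from U, so N = 58.2·u = (31.271, 49.085). Tangency of A1 to both parallel lines with radius 6.5 puts K and D at U ± 6.5·n: K = (-5.4820, 3.4924), D = (5.4820, -3.4924). So K.x = -5.4820.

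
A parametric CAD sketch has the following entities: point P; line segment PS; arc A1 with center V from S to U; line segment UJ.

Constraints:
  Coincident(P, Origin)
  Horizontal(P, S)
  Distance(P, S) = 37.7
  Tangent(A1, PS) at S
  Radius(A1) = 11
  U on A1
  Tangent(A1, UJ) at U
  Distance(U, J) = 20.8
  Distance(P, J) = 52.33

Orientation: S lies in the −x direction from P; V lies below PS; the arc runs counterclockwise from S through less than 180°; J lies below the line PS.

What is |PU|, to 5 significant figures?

50.198

Checks: |VU| = 11.00 ✓; ∠(VU, UJ) = 90.00° ✓; |UJ| = 20.80 ✓; |PJ| = 52.33 ✓.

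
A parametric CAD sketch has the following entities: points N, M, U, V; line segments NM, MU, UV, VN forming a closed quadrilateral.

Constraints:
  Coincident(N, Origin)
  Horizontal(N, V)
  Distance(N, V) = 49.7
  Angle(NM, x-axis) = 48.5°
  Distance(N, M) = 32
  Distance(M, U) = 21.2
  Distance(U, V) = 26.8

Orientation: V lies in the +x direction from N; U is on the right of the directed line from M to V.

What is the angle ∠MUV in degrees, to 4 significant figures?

101.1°

Checks: |MU| = 21.20 ✓; |UV| = 26.80 ✓.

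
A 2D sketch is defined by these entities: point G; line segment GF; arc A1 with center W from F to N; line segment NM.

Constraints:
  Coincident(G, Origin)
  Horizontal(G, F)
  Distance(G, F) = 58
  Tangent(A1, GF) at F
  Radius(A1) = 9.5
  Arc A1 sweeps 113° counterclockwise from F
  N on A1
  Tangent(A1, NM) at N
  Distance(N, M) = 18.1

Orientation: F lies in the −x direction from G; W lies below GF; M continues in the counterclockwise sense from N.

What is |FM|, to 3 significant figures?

29.9

On A1, F sits at bearing 90° from W; a 113° counterclockwise sweep puts N at bearing 203°, so N = W + 9.5·(cos 203°, sin 203°) = (-66.7, -13.2). Tangency of A1 to NM means the radius WN is perpendicular to NM, so NM runs along (−sin 203°, cos 203°); with |NM| = 18.1, M = (-59.7, -29.9). Then |FM| = |M − F| = 29.9.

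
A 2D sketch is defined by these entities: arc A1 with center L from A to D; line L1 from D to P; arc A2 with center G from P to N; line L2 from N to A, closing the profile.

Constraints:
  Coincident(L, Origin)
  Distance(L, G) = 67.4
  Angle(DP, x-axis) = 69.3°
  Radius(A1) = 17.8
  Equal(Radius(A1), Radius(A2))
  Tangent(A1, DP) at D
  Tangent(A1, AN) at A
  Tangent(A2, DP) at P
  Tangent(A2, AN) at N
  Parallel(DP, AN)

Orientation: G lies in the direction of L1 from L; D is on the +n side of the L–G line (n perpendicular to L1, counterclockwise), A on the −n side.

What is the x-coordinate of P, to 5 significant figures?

7.1733

The slot axis is L1's direction at 69.3°, so u = (cos 69.3°, sin 69.3°) = (0.35347, 0.93544) and n = (−sin 69.3°, cos 69.3°) = (-0.93544, 0.35347). L is at the origin and G lies 67.4 along u from L, so G = 67.4·u = (23.824, 63.049). Tangency of A1 to both parallel lines with radius 17.8 puts D and A at L ± 17.8·n: D = (-16.651, 6.2919), A = (16.651, -6.2919). Equal radii place P and N the same way about G: P = G + 17.8·n = (7.1733, 69.341), N = G − 17.8·n = (40.475, 56.757). So P.x = 7.1733.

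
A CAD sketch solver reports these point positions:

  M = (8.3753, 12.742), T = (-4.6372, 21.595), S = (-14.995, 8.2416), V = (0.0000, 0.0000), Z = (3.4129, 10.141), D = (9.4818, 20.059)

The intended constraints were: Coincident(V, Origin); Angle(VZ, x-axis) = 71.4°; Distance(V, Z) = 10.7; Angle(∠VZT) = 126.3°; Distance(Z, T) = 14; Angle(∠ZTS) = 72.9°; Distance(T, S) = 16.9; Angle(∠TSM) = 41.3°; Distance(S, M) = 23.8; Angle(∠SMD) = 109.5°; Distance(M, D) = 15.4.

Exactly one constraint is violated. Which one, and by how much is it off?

Distance(M, D) = 15.4 — off by 8.00.

V = (0.00, 0.00) ✓; VZ at 71.40° ✓; |VZ| = 10.70 ✓; ∠VZT = 126.3° ✓; |ZT| = 14.00 ✓; ∠ZTS = 72.90° ✓; |TS| = 16.90 ✓; ∠TSM = 41.30° ✓; |SM| = 23.80 ✓; ∠SMD = 109.5° ✓; |MD| = 7.400 ✗.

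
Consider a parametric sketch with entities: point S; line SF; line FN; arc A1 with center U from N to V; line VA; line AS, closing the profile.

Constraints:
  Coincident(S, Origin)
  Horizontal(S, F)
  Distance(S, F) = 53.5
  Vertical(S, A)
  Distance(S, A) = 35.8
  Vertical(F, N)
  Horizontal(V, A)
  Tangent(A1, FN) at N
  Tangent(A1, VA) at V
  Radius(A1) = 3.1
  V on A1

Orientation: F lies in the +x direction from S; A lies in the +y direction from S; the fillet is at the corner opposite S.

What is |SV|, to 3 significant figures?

61.8

S is at the origin; S and F share the same y with |SF| = 53.5 and F on the +x side, so F = (53.5, 0.00). S and A share the same x with |SA| = 35.8 and A on the +y side, so A = (0.00, 35.8). The virtual corner opposite S is at (53.5, 35.8). Since A1 is tangent to FN there, UN ⟂ FN and the tangent condition forces UV to be normal to VA, with radius 3.1, so the center U sits 3.1 in from both sides at U = (50.4, 32.7). That places the tangent points at N = (53.5, 32.7) on FN and V = (50.4, 35.8) on VA. Then |SV| = |V − S| = 61.8.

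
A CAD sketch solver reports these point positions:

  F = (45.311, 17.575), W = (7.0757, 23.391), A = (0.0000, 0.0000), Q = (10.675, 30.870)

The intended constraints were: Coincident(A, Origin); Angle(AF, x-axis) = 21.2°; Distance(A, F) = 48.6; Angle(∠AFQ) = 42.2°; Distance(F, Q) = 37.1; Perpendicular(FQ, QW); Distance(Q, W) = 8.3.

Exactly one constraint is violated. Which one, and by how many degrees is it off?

Perpendicular(FQ, QW) — off by 4.70°.

A = (0.00, 0.00) ✓; AF at 21.20° ✓; |AF| = 48.60 ✓; ∠AFQ = 42.20° ✓; |FQ| = 37.10 ✓; ∠(FQ, QW) = 85.30° ✗; |QW| = 8.300 ✓.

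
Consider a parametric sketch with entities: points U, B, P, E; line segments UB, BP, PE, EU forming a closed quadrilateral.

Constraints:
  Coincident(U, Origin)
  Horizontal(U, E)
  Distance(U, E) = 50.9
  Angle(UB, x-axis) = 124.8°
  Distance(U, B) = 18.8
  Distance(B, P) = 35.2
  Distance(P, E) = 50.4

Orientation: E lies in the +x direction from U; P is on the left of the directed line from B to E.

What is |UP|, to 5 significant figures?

40.887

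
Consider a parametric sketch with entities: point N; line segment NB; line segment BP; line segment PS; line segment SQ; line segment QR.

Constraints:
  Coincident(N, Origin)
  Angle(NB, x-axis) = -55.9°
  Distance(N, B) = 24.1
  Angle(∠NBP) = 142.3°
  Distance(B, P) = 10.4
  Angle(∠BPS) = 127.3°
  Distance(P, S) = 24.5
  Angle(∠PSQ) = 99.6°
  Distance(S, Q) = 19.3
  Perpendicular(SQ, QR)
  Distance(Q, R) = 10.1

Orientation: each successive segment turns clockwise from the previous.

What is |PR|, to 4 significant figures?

27.29

∠PSQ = 99.6° gives SQ at 133.3° from the x-axis; with |SQ| = 19.3, Q = (-20.76, -29.88). The perpendicularity gives QR at right angles to SQ, so QR runs at 43.30°; with |QR| = 10.1, R = (-13.41, -22.96). Then |PR| = |R − P| = 27.29.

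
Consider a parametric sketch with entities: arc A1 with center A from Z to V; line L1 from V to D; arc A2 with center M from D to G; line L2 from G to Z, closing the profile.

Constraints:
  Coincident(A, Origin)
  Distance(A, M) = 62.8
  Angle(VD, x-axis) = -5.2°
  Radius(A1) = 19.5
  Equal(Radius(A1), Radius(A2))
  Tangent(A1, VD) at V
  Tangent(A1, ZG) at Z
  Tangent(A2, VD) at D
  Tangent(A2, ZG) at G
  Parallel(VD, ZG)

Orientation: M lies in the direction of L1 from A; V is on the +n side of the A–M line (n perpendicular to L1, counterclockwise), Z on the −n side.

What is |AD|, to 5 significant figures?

65.758

The slot axis is L1's direction at -5.2°, so u = (cos -5.2°, sin -5.2°) = (0.99588, -0.090633) and n = (−sin -5.2°, cos -5.2°) = (0.090633, 0.99588). A is at the origin and M lies 62.8 along u from A, so M = 62.8·u = (62.542, -5.6917). Tangency of A1 to both parallel lines with radius 19.5 puts V and Z at A ± 19.5·n: V = (1.7673, 19.420), Z = (-1.7673, -19.420). Equal radii place D and G the same way about M: D = M + 19.5·n = (64.309, 13.728), G = M − 19.5·n = (60.774, -25.111). Then |AD| = |D − A| = 65.758.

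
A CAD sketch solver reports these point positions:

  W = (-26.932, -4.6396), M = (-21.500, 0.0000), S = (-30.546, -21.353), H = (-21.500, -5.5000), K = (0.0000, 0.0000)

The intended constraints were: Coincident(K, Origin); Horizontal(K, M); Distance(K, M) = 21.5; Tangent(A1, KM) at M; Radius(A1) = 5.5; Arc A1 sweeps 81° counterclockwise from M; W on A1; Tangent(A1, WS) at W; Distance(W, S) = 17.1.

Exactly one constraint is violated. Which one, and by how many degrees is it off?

Tangent(A1, WS) at W — off by 3.20°.

K = (0.00, 0.00) ✓; K.y = 0.00, M.y = 0.00 ✓; |KM| = 21.50 ✓; ∠(HM, MK) = 90.00° ✓; |HM| = 5.500 ✓; bearing(H→W) − bearing(H→M) = 81.00° ✓; |HW| = 5.500 ✓; ∠(HW, WS) = 93.20° ✗; |WS| = 17.10 ✓.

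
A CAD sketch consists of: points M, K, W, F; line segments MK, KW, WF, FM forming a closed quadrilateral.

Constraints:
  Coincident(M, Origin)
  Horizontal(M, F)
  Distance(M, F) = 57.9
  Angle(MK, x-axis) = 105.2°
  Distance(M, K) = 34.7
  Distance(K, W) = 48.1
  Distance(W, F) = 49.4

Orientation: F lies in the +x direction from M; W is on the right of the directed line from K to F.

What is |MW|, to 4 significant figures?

14.51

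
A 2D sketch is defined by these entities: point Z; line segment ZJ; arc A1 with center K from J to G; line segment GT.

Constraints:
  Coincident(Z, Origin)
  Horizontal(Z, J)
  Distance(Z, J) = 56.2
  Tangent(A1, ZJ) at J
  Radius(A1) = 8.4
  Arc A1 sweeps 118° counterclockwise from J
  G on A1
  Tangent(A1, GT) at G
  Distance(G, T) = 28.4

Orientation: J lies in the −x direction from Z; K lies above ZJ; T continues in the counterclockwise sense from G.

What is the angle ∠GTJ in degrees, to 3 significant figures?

19.0°

Z is at the origin; Z and J share the same y with |ZJ| = 56.2 and J on the −x side, so J = (-56.2, 0.00). Since A1 is tangent to ZJ there, KJ ⟂ ZJ, so K = J + (0, 8.4) = (-56.2, 8.40). On A1, J sits at bearing -90° from K; a 118° counterclockwise sweep puts G at bearing 28°, so G = K + 8.4·(cos 28°, sin 28°) = (-48.8, 12.3). A1 meets GT tangentially, so KG is at right angles to GT, so GT runs along (−sin 28°, cos 28°); with |GT| = 28.4, T = (-62.1, 37.4). Then cos ∠GTJ = TG·TJ / (|TG||TJ|), giving 19.0°.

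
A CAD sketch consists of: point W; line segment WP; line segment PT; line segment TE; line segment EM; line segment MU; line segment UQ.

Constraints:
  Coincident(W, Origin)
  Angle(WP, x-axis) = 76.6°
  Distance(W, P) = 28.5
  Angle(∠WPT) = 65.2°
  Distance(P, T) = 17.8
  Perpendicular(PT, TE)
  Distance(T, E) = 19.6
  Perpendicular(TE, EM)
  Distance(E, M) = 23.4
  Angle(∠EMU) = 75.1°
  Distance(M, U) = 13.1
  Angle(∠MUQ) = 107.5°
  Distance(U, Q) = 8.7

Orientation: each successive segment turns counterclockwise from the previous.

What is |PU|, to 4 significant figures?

7.290

W is at the origin; WP runs at 76.6° with length 28.5, so P = (6.605, 27.72). ∠WPT = 65.2° gives PT at -168.6° from the x-axis; with |PT| = 17.8, T = (-10.84, 24.21). PT ⟂ TE, so TE runs at -78.60°; with |TE| = 19.6, E = (-6.970, 4.992). TE ⟂ EM, so EM runs at 11.40°; with |EM| = 23.4, M = (15.97, 9.618). ∠EMU = 75.1° gives MU at 116.3° from the x-axis; with |MU| = 13.1, U = (10.16, 21.36). Then |PU| = |U − P| = 7.290.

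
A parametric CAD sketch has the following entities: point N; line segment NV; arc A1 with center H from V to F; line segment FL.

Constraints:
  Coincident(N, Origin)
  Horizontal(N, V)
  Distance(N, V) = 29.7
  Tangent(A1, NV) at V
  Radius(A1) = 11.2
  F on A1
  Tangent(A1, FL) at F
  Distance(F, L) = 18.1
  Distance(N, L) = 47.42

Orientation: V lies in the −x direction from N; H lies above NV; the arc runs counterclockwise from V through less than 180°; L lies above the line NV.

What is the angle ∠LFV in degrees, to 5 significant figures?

111.62°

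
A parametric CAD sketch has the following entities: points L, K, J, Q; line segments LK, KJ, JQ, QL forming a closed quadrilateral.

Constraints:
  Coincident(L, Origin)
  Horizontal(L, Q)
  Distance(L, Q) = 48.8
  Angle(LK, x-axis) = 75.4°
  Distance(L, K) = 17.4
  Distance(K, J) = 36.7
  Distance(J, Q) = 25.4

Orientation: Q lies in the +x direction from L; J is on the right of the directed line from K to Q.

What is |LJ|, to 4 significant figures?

29.35

L is at the origin; L and Q share the same y with |LQ| = 48.8 and Q in +x, so Q = (48.8, 0). LK runs at 75.4° with |LK| = 17.4, so K = (4.386, 16.84). J is determined by |KJ| = 36.7 and |JQ| = 25.4 together: it lies at the intersection of circle(K, 36.7) and circle(Q, 25.4). With |KQ| = 47.50, the foot of the radical line on KQ is 31.14 from K and the perpendicular offset is √(36.7² − 31.14²) = 19.43. Taking the right-of-KQ solution: J = (26.61, -12.37).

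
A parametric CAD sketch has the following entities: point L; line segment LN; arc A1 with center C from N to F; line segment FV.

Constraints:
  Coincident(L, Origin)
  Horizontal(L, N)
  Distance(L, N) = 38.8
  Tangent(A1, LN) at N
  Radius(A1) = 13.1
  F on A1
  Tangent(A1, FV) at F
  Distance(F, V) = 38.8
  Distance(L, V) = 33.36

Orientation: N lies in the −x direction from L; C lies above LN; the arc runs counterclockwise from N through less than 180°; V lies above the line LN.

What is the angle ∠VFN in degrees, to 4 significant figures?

156.0°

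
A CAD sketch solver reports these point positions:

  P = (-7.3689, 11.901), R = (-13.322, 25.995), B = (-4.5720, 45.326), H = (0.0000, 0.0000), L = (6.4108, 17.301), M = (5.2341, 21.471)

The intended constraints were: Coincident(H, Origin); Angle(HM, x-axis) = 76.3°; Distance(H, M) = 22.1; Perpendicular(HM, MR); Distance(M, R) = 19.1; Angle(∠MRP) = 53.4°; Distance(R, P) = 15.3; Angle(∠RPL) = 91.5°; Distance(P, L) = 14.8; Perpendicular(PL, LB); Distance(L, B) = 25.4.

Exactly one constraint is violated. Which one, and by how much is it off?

Distance(L, B) = 25.4 — off by 4.70.

H = (0.00, 0.00) ✓; HM at 76.30° ✓; |HM| = 22.10 ✓; ∠(HM, MR) = 90.00° ✓; |MR| = 19.10 ✓; ∠MRP = 53.40° ✓; |RP| = 15.30 ✓; ∠RPL = 91.50° ✓; |PL| = 14.80 ✓; ∠(PL, LB) = 90.00° ✓; |LB| = 30.10 ✗.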